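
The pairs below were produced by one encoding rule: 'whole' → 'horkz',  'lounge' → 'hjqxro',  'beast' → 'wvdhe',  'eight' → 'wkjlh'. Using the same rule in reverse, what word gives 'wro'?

The output letters match the input read backwards, each shifted +3: whole reversed is elohw. Two steps: reverse the string, then apply a Caesar shift of +3.
Reversing it on wro: shift back: w−3=t, r−3=o, o−3=l → tol; then reverse → lot.

lot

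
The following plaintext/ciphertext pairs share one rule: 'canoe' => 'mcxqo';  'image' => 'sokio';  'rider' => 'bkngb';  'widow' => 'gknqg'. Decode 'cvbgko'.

Shifts by position in canoe: pos 0: c→m (+10), pos 1: a→c (+2), pos 2: n→x (+10), pos 3: o→q (+2) — repeating every 2. A repeating key of period 2 is used — shifts +10, +2 over and over.
Undoing it on cvbgko: c−10=s, v−2=t, b−10=r, g−2=e, k−10=a, o−2=m.

stream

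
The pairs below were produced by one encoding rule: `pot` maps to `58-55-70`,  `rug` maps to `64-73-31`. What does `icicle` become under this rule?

The formula is n = 3×(alphabet index, a=1) + 10.
On icicle: i=9→37, c=3→19, i=9→37, c=3→19, l=12→46, e=5→25.

37-19-37-19-46-25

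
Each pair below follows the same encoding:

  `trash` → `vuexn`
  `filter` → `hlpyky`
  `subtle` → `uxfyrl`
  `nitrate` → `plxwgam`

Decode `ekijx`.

Letter i (0-indexed) is shifted by i+2, so successive shifts are 2, 3, 4, ….
Reversing it on ekijx: e−2=c, k−3=h, i−4=e, j−5=e, x−6=r.

cheer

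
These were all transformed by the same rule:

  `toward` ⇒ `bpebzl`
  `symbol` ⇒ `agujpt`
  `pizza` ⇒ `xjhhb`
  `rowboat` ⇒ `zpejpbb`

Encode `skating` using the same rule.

Two shifts are in play — +1 for a/e/i/o/u, +8 for every other letter.
Applying it to skating: s(cons)+8=a, k(cons)+8=s, a(vowel)+1=b, t(cons)+8=b, i(vowel)+1=j, n(cons)+8=v, g(cons)+8=o.

asbbjvo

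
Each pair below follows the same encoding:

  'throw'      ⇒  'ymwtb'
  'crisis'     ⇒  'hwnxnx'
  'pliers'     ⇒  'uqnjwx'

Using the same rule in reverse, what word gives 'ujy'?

Compare letters: t→y is +5, h→m is +5, r→w is +5 — a constant shift. It's a constant shift of +5 (ROT5).
Undoing it on ujy: u−5=p, j−5=e, y−5=t.

pet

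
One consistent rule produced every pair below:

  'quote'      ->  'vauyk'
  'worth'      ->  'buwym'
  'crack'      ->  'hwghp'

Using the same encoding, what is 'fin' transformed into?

Two shifts are in play — +6 for a/e/i/o/u, +5 for every other letter.
For fin: f(cons)+5=k, i(vowel)+6=o, n(cons)+5=s.

kos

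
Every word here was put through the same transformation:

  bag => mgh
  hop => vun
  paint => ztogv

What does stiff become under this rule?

llozy

Two steps: reverse the string, then apply a Caesar shift of +6.
Applying it to stiff: reverse → ffits; then shift: f+6=l, f+6=l, i+6=o, t+6=z, s+6=y.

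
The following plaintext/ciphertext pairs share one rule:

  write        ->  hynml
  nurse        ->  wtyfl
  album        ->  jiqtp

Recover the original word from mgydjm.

throat

w(22)→h(7) and r(17)→y(24) fit y≡7x+9 (mod 26); the inverse of 7 mod 26 is 15. Treating letters as 0–25, the rule is x ↦ 7x + 9 (mod 26).
Reversing it on mgydjm: m(12)→15·(12−9)≡19=t; g(6)→15·(6−9)≡7=h; y(24)→15·(24−9)≡17=r; d(3)→15·(3−9)≡14=o; j(9)→15·(9−9)≡0=a; m(12)→15·(12−9)≡19=t (all mod 26).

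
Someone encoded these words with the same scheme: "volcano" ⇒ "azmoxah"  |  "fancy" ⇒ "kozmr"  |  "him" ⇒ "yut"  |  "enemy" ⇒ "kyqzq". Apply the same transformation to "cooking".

szuwaao

The output letters match the input read backwards, each shifted +12: volcano reversed is onaclov. The word is reversed, then every letter is shifted forward by 12.
On cooking: reverse → gnikooc; then shift: g+12=s, n+12=z, i+12=u, k+12=w, o+12=a, o+12=a, c+12=o.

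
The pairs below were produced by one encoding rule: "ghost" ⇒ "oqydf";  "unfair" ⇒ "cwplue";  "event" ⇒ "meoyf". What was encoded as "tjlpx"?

label

Letter i (0-indexed) is shifted by i+8, so successive shifts are 8, 9, 10, ….
Undoing it on tjlpx: t−8=l, j−9=a, l−10=b, p−11=e, x−12=l.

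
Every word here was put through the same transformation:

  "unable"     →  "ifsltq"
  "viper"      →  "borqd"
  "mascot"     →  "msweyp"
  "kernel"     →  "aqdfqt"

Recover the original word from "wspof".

u(20)→i(8) and n(13)→f(5) fit y≡19x+18 (mod 26); the inverse of 19 mod 26 is 11. Treating letters as 0–25, the rule is x ↦ 19x + 18 (mod 26).
Reversing it on wspof: w(22)→11·(22−18)≡18=s; s(18)→11·(18−18)≡0=a; p(15)→11·(15−18)≡19=t; o(14)→11·(14−18)≡8=i; f(5)→11·(5−18)≡13=n (all mod 26).

satin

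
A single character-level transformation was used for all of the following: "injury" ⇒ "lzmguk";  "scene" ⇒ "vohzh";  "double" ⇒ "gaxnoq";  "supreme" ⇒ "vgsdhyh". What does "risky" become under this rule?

Shifts by position in injury: pos 0: i→l (+3), pos 1: n→z (+12), pos 2: j→m (+3), pos 3: u→g (+12) — repeating every 2. The shifts repeat in a cycle of length 2: positions 0,1,… shift by +3, +12, then the pattern repeats.
On risky: r+3=u, i+12=u, s+3=v, k+12=w, y+3=b.

uuvwb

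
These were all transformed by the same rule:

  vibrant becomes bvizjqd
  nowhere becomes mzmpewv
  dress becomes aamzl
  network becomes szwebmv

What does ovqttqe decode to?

The output letters match the input read backwards, each shifted +8: vibrant reversed is tnarbiv. Read the word backwards and shift each letter +8.
Undoing it on ovqttqe: shift back: o−8=g, v−8=n, q−8=i, t−8=l, t−8=l, q−8=i, e−8=w → gnilliw; then reverse → willing.

willing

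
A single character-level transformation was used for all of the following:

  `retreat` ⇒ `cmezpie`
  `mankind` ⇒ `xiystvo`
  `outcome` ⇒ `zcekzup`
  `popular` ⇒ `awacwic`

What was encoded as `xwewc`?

motor

Shifts by position in retreat: pos 0: r→c (+11), pos 1: e→m (+8), pos 2: t→e (+11), pos 3: r→z (+8) — repeating every 2. It's a Vigenère-style cipher with numeric key [11,8]: position i shifts by key[i mod 2].
Reversing it on xwewc: x−11=m, w−8=o, e−11=t, w−8=o, c−11=r.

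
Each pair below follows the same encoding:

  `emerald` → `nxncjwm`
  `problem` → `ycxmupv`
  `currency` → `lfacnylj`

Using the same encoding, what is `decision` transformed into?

Shifts by position in emerald: pos 0: e→n (+9), pos 1: m→x (+11), pos 2: e→n (+9), pos 3: r→c (+11) — repeating every 2. It's a Vigenère-style cipher with numeric key [9,11]: position i shifts by key[i mod 2].
For decision: d+9=m, e+11=p, c+9=l, i+11=t, s+9=b, i+11=t, o+9=x, n+11=y.

mpltbtxy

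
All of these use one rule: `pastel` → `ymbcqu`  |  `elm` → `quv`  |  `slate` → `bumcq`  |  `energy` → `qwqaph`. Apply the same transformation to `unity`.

The shift depends on letter class: consonant p→y is +9, but vowel a→m is +12. The rule splits by letter class: vowels +12, consonants +9.
For unity: u(vowel)+12=g, n(cons)+9=w, i(vowel)+12=u, t(cons)+9=c, y(cons)+9=h.

gwuch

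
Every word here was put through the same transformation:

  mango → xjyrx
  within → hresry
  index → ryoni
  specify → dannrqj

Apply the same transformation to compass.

nxxajdd

The shift depends on letter class: consonant m→x is +11, but vowel a→j is +9. Two shifts are in play — +9 for a/e/i/o/u, +11 for every other letter.
On compass: c(cons)+11=n, o(vowel)+9=x, m(cons)+11=x, p(cons)+11=a, a(vowel)+9=j, s(cons)+11=d, s(cons)+11=d.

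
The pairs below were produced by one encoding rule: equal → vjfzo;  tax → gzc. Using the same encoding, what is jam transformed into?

Each pair mirrors across the alphabet (e↔v, q↔j, u↔f): positions sum to 25. Letters are reflected about the middle of the alphabet (position → 25−position): Atbash.
Applying it to jam: j↔q, a↔z, m↔n.

qzn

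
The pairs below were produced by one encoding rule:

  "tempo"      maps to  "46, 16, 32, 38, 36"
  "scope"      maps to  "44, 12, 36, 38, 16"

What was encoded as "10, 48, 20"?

With a=1..z=26, the number is 2·pos + 6.
Reversing it on 10, 48, 20: 10→(10−6)÷2=2=b, 48→(48−6)÷2=21=u, 20→(20−6)÷2=7=g.

bug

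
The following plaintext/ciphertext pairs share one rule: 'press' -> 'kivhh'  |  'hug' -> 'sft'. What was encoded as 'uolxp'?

Each pair mirrors across the alphabet (p↔k, r↔i, e↔v): positions sum to 25. This is the alphabet-reversal cipher (Atbash): a becomes z, b becomes y, etc.
Reversing it on uolxp: u↔f, o↔l, l↔o, x↔c, p↔k.

flock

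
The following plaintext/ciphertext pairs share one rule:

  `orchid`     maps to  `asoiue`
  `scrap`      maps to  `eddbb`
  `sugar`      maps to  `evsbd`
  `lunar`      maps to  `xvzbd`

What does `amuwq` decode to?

olive

A repeating key of period 2 is used — shifts +12, +1 over and over.
Undoing it on amuwq: a−12=o, m−1=l, u−12=i, w−1=v, q−12=e.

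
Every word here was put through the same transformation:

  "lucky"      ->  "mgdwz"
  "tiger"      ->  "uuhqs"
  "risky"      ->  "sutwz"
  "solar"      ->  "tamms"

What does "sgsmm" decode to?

rural

Shifts by position in lucky: pos 0: l→m (+1), pos 1: u→g (+12), pos 2: c→d (+1), pos 3: k→w (+12) — repeating every 2. A repeating key of period 2 is used — shifts +1, +12 over and over.
Decoding sgsmm: s−1=r, g−12=u, s−1=r, m−12=a, m−1=l.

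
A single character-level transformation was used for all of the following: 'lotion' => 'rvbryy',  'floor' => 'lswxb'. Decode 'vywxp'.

In lotion: l→r is +6, o→v is +7, t→b is +8, i→r is +9 — the shift increases by 1 each position. Letter i (0-indexed) is shifted by i+6, so successive shifts are 6, 7, 8, ….
Undoing it on vywxp: v−6=p, y−7=r, w−8=o, x−9=o, p−10=f.

proof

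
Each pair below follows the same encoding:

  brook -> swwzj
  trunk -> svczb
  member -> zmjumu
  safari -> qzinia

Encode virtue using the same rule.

The output letters match the input read backwards, each shifted +8: brook reversed is koorb. Read the word backwards and shift each letter +8.
Applying it to virtue: reverse → eutriv; then shift: e+8=m, u+8=c, t+8=b, r+8=z, i+8=q, v+8=d.

mcbzqd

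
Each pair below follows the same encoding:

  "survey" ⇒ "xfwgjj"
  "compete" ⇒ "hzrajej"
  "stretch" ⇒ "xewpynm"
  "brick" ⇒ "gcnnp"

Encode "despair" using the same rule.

ipxaftw

It's a Vigenère-style cipher with numeric key [5,11]: position i shifts by key[i mod 2].
Applying it to despair: d+5=i, e+11=p, s+5=x, p+11=a, a+5=f, i+11=t, r+5=w.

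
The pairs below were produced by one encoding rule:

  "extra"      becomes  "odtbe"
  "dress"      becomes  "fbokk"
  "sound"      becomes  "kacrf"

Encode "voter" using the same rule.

latob

e(4)→o(14) and x(23)→d(3) fit y≡9x+4 (mod 26); the inverse of 9 mod 26 is 3. Treating letters as 0–25, the rule is x ↦ 9x + 4 (mod 26).
For voter: v(21)→9·21+4≡11=l; o(14)→9·14+4≡0=a; t(19)→9·19+4≡19=t; e(4)→9·4+4≡14=o; r(17)→9·17+4≡1=b (all mod 26).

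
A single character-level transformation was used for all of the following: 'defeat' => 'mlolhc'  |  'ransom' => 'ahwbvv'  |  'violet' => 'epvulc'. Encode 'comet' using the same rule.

lvvlc

The shift depends on letter class: consonant d→m is +9, but vowel e→l is +7. The rule splits by letter class: vowels +7, consonants +9.
On comet: c(cons)+9=l, o(vowel)+7=v, m(cons)+9=v, e(vowel)+7=l, t(cons)+9=c.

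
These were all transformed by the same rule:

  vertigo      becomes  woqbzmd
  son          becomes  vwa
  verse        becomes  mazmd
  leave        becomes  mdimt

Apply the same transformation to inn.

The output letters match the input read backwards, each shifted +8: vertigo reversed is ogitrev. The word is reversed, then every letter is shifted forward by 8.
For inn: reverse → nni; then shift: n+8=v, n+8=v, i+8=q.

vvq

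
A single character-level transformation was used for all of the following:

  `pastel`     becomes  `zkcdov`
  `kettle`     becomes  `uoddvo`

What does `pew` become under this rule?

Compare letters: p→z is +10, a→k is +10, s→c is +10 — a constant shift. Every letter moves 10 places later in the alphabet, wrapping around z→a.
Applying it to pew: p+10=z, e+10=o, w+10=g.

zog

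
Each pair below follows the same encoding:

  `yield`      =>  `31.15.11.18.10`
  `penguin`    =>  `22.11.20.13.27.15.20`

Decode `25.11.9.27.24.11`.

secure

y is letter #25 and maps to 31: an offset of 6. Letters become their 1-based position plus 6 (so a→7, b→8, …).
Undoing it on 25.11.9.27.24.11: 25→(25−6)÷1=19=s, 11→(11−6)÷1=5=e, 9→(9−6)÷1=3=c, 27→(27−6)÷1=21=u, 24→(24−6)÷1=18=r, 11→(11−6)÷1=5=e.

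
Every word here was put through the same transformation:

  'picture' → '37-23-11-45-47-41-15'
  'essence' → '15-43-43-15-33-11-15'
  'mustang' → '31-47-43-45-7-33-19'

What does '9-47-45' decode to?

but

p(#16)→37 and i(#9)→23: differences scale by 2, so n = 2·pos + 5. The formula is n = 2×(alphabet index, a=1) + 5.
Reversing it on 9-47-45: 9→(9−5)÷2=2=b, 47→(47−5)÷2=21=u, 45→(45−5)÷2=20=t.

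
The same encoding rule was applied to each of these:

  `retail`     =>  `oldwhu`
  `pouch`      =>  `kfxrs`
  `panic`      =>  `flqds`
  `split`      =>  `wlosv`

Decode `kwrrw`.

tooth

The output letters match the input read backwards, each shifted +3: retail reversed is liater. Two steps: reverse the string, then apply a Caesar shift of +3.
Decoding kwrrw: shift back: k−3=h, w−3=t, r−3=o, r−3=o, w−3=t → htoot; then reverse → tooth.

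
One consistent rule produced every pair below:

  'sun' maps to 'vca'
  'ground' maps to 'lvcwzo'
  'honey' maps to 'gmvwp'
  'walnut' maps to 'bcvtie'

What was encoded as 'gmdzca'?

survey

Read the word backwards and shift each letter +8.
Decoding gmdzca: shift back: g−8=y, m−8=e, d−8=v, z−8=r, c−8=u, a−8=s → yevrus; then reverse → survey.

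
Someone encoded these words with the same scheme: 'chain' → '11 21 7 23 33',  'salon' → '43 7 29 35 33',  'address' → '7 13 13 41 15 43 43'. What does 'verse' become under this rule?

c(#3)→11 and h(#8)→21: differences scale by 2, so n = 2·pos + 5. The formula is n = 2×(alphabet index, a=1) + 5.
On verse: v=22→49, e=5→15, r=18→41, s=19→43, e=5→15.

49 15 41 43 15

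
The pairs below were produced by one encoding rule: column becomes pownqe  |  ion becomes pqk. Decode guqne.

The word is reversed, then every letter is shifted forward by 2.
Decoding guqne: shift back: g−2=e, u−2=s, q−2=o, n−2=l, e−2=c → esolc; then reverse → close.

close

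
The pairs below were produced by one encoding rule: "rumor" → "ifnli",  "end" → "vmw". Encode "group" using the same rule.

Letters are reflected about the middle of the alphabet (position → 25−position): Atbash.
On group: g↔t, r↔i, o↔l, u↔f, p↔k.

tilfk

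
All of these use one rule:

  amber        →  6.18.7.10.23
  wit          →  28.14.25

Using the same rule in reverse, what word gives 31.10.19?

zen

a is letter #1 and maps to 6: an offset of 5. The number is (letter's place in the alphabet, a=1) + 5.
Reversing it on 31.10.19: 31→(31−5)÷1=26=z, 10→(10−5)÷1=5=e, 19→(19−5)÷1=14=n.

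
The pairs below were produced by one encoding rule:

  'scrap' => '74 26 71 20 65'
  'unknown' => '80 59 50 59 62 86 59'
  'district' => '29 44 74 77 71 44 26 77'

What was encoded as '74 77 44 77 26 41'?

s(#19)→74 and c(#3)→26: differences scale by 3, so n = 3·pos + 17. With a=1..z=26, the number is 3·pos + 17.
Reversing it on 74 77 44 77 26 41: 74→(74−17)÷3=19=s, 77→(77−17)÷3=20=t, 44→(44−17)÷3=9=i, 77→(77−17)÷3=20=t, 26→(26−17)÷3=3=c, 41→(41−17)÷3=8=h.

stitch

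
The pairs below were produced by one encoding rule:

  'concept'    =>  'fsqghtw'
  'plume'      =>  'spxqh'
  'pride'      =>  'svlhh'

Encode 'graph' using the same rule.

Shifts by position in concept: pos 0: c→f (+3), pos 1: o→s (+4), pos 2: n→q (+3), pos 3: c→g (+4) — repeating every 2. The shifts repeat in a cycle of length 2: positions 0,1,… shift by +3, +4, then the pattern repeats.
On graph: g+3=j, r+4=v, a+3=d, p+4=t, h+3=k.

jvdtk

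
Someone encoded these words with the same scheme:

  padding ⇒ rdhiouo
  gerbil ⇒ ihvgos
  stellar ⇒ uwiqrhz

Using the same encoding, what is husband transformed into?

jxwggul

In padding: p→r is +2, a→d is +3, d→h is +4, d→i is +5 — the shift increases by 1 each position. Letter i (0-indexed) is shifted by i+2, so successive shifts are 2, 3, 4, ….
On husband: h+2=j, u+3=x, s+4=w, b+5=g, a+6=g, n+7=u, d+8=l.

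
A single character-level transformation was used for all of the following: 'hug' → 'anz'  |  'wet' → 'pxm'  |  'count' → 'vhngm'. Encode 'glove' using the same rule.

Compare letters: h→a is +19, u→n is +19, g→z is +19 — a constant shift. Each letter is shifted forward by 19 in the alphabet (a Caesar shift of +19).
Applying it to glove: g+19=z, l+19=e, o+19=h, v+19=o, e+19=x.

zehox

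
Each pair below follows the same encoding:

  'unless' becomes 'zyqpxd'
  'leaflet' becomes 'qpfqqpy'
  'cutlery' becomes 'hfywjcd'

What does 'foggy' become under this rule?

kzlrd

Shifts by position in unless: pos 0: u→z (+5), pos 1: n→y (+11), pos 2: l→q (+5), pos 3: e→p (+11) — repeating every 2. The shifts repeat in a cycle of length 2: positions 0,1,… shift by +5, +11, then the pattern repeats.
Applying it to foggy: f+5=k, o+11=z, g+5=l, g+11=r, y+5=d.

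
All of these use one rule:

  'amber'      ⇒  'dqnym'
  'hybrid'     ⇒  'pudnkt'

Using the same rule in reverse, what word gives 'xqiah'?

The output letters match the input read backwards, each shifted +12: amber reversed is rebma. Read the word backwards and shift each letter +12.
Decoding xqiah: shift back: x−12=l, q−12=e, i−12=w, a−12=o, h−12=v → lewov; then reverse → vowel.

vowel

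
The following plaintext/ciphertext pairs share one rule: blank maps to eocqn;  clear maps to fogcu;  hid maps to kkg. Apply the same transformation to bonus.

eqqwv

The shift depends on letter class: consonant b→e is +3, but vowel a→c is +2. Vowels shift forward by 2 and consonants shift forward by 3.
Applying it to bonus: b(cons)+3=e, o(vowel)+2=q, n(cons)+3=q, u(vowel)+2=w, s(cons)+3=v.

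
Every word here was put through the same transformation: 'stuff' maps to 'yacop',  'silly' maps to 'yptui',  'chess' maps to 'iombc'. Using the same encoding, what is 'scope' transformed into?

yjwyo

Each letter shifts forward by (position + 6), i.e. 6, 7, 8, … — the shift grows by one for each successive letter.
For scope: s+6=y, c+7=j, o+8=w, p+9=y, e+10=o.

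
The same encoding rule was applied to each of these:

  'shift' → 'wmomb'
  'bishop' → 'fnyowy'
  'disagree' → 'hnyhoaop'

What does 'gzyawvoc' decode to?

customer

In shift: s→w is +4, h→m is +5, i→o is +6, f→m is +7 — the shift increases by 1 each position. The shift increases by 1 at each position, starting from +4: 4, 5, 6, ….
Reversing it on gzyawvoc: g−4=c, z−5=u, y−6=s, a−7=t, w−8=o, v−9=m, o−10=e, c−11=r.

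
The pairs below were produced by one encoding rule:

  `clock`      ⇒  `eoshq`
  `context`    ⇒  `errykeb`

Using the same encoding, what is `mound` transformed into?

In clock: c→e is +2, l→o is +3, o→s is +4, c→h is +5 — the shift increases by 1 each position. Letter i (0-indexed) is shifted by i+2, so successive shifts are 2, 3, 4, ….
On mound: m+2=o, o+3=r, u+4=y, n+5=s, d+6=j.

orysj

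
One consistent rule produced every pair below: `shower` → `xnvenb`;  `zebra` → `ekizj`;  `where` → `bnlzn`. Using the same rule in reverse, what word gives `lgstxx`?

gallon

In shower: s→x is +5, h→n is +6, o→v is +7, w→e is +8 — the shift increases by 1 each position. The shift increases by 1 at each position, starting from +5: 5, 6, 7, ….
Undoing it on lgstxx: l−5=g, g−6=a, s−7=l, t−8=l, x−9=o, x−10=n.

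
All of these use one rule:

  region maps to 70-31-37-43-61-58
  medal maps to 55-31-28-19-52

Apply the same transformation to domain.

28-61-55-19-43-58

r(#18)→70 and e(#5)→31: differences scale by 3, so n = 3·pos + 16. With a=1..z=26, the number is 3·pos + 16.
For domain: d=4→28, o=15→61, m=13→55, a=1→19, i=9→43, n=14→58.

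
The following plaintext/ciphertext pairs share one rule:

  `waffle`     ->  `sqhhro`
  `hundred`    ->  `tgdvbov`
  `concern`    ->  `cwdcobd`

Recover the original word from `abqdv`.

w(22)→s(18) and a(0)→q(16) fit y≡19x+16 (mod 26); the inverse of 19 mod 26 is 11. Treating letters as 0–25, the rule is x ↦ 19x + 16 (mod 26).
Decoding abqdv: a(0)→11·(0−16)≡6=g; b(1)→11·(1−16)≡17=r; q(16)→11·(16−16)≡0=a; d(3)→11·(3−16)≡13=n; v(21)→11·(21−16)≡3=d (all mod 26).

grand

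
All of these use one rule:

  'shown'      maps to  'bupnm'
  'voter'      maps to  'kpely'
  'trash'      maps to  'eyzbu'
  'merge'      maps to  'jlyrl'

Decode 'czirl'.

badge

Each letter's alphabet position (a=0..z=25) is mapped through 3·x+25 mod 26 — an affine cipher.
Decoding czirl: c(2)→9·(2−25)≡1=b; z(25)→9·(25−25)≡0=a; i(8)→9·(8−25)≡3=d; r(17)→9·(17−25)≡6=g; l(11)→9·(11−25)≡4=e (all mod 26).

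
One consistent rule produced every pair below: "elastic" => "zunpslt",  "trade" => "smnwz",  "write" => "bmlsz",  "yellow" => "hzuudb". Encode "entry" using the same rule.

zasmh

e(4)→z(25) and l(11)→u(20) fit y≡3x+13 (mod 26); the inverse of 3 mod 26 is 9. This is an affine cipher: with a=0,…,z=25, each position x becomes (3x+13) mod 26.
Applying it to entry: e(4)→3·4+13≡25=z; n(13)→3·13+13≡0=a; t(19)→3·19+13≡18=s; r(17)→3·17+13≡12=m; y(24)→3·24+13≡7=h (all mod 26).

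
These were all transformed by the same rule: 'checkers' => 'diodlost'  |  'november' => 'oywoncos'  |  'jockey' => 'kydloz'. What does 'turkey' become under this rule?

uesloz

Vowels shift forward by 10 and consonants shift forward by 1.
On turkey: t(cons)+1=u, u(vowel)+10=e, r(cons)+1=s, k(cons)+1=l, e(vowel)+10=o, y(cons)+1=z.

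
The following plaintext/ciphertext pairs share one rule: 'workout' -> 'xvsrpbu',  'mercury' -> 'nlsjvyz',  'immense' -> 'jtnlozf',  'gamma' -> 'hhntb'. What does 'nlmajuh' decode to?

melting

The shifts repeat in a cycle of length 2: positions 0,1,… shift by +1, +7, then the pattern repeats.
Undoing it on nlmajuh: n−1=m, l−7=e, m−1=l, a−7=t, j−1=i, u−7=n, h−1=g.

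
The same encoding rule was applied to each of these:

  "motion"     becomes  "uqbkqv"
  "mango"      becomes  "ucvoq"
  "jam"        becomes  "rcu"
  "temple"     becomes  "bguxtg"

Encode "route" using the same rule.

Two shifts are in play — +2 for a/e/i/o/u, +8 for every other letter.
Applying it to route: r(cons)+8=z, o(vowel)+2=q, u(vowel)+2=w, t(cons)+8=b, e(vowel)+2=g.

zqwbg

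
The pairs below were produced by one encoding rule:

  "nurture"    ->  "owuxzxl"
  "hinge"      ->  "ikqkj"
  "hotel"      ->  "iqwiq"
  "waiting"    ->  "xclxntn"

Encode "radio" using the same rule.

scgmt

In nurture: n→o is +1, u→w is +2, r→u is +3, t→x is +4 — the shift increases by 1 each position. Each letter shifts forward by (position + 1), i.e. 1, 2, 3, … — the shift grows by one for each successive letter.
Applying it to radio: r+1=s, a+2=c, d+3=g, i+4=m, o+5=t.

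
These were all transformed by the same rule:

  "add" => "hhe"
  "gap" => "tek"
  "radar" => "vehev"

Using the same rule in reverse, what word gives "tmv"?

The word is reversed, then every letter is shifted forward by 4.
Undoing it on tmv: shift back: t−4=p, m−4=i, v−4=r → pir; then reverse → rip.

rip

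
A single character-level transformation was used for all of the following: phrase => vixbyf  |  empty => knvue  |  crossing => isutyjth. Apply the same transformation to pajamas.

A repeating key of period 2 is used — shifts +6, +1 over and over.
For pajamas: p+6=v, a+1=b, j+6=p, a+1=b, m+6=s, a+1=b, s+6=y.

vbpbsby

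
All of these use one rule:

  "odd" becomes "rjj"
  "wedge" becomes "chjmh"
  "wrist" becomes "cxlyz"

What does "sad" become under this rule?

The rule splits by letter class: vowels +3, consonants +6.
On sad: s(cons)+6=y, a(vowel)+3=d, d(cons)+6=j.

ydj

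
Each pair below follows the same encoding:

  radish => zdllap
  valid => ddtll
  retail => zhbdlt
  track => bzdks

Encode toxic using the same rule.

brflk

Two shifts are in play — +3 for a/e/i/o/u, +8 for every other letter.
Applying it to toxic: t(cons)+8=b, o(vowel)+3=r, x(cons)+8=f, i(vowel)+3=l, c(cons)+8=k.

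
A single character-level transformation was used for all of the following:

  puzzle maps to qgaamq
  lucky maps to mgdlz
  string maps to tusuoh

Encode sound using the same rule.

The shift depends on letter class: consonant p→q is +1, but vowel u→g is +12. The rule splits by letter class: vowels +12, consonants +1.
Applying it to sound: s(cons)+1=t, o(vowel)+12=a, u(vowel)+12=g, n(cons)+1=o, d(cons)+1=e.

tagoe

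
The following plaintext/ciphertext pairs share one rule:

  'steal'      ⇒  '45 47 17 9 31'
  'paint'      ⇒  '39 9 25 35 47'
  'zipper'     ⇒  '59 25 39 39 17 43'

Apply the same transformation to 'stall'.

45 47 9 31 31

s(#19)→45 and t(#20)→47: differences scale by 2, so n = 2·pos + 7. The formula is n = 2×(alphabet index, a=1) + 7.
On stall: s=19→45, t=20→47, a=1→9, l=12→31, l=12→31.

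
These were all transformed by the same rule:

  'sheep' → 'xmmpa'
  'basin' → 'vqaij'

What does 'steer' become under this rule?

The output letters match the input read backwards, each shifted +8: sheep reversed is peehs. Two steps: reverse the string, then apply a Caesar shift of +8.
On steer: reverse → reets; then shift: r+8=z, e+8=m, e+8=m, t+8=b, s+8=a.

zmmba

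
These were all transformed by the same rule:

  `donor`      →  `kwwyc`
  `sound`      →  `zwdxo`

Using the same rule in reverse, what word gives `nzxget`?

growth

Letter i (0-indexed) is shifted by i+7, so successive shifts are 7, 8, 9, ….
Decoding nzxget: n−7=g, z−8=r, x−9=o, g−10=w, e−11=t, t−12=h.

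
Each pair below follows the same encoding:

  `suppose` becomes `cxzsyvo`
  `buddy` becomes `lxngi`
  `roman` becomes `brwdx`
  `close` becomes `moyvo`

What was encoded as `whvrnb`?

melody

Shifts by position in suppose: pos 0: s→c (+10), pos 1: u→x (+3), pos 2: p→z (+10), pos 3: p→s (+3) — repeating every 2. The shifts repeat in a cycle of length 2: positions 0,1,… shift by +10, +3, then the pattern repeats.
Decoding whvrnb: w−10=m, h−3=e, v−10=l, r−3=o, n−10=d, b−3=y.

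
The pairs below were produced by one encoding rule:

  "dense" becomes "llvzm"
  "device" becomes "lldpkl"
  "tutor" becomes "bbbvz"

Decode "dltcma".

velvet

It's a Vigenère-style cipher with numeric key [8,7]: position i shifts by key[i mod 2].
Undoing it on dltcma: d−8=v, l−7=e, t−8=l, c−7=v, m−8=e, a−7=t.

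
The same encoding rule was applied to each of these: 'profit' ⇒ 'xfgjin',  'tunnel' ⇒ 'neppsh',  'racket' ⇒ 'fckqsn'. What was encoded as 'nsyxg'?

tempo

p(15)→x(23) and r(17)→f(5) fit y≡17x+2 (mod 26); the inverse of 17 mod 26 is 23. Treating letters as 0–25, the rule is x ↦ 17x + 2 (mod 26).
Reversing it on nsyxg: n(13)→23·(13−2)≡19=t; s(18)→23·(18−2)≡4=e; y(24)→23·(24−2)≡12=m; x(23)→23·(23−2)≡15=p; g(6)→23·(6−2)≡14=o (all mod 26).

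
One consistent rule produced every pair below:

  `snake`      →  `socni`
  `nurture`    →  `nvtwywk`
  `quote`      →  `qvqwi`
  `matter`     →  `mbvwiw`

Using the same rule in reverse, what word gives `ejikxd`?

In snake: s→s is +0, n→o is +1, a→c is +2, k→n is +3 — the shift increases by 1 each position. Letter i (0-indexed) is shifted by i+0, so successive shifts are 0, 1, 2, ….
Reversing it on ejikxd: e−0=e, j−1=i, i−2=g, k−3=h, x−4=t, d−5=y.

eighty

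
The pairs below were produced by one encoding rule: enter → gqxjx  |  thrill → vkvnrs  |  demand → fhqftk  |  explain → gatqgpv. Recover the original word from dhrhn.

In enter: e→g is +2, n→q is +3, t→x is +4, e→j is +5 — the shift increases by 1 each position. Each letter shifts forward by (position + 2), i.e. 2, 3, 4, … — the shift grows by one for each successive letter.
Reversing it on dhrhn: d−2=b, h−3=e, r−4=n, h−5=c, n−6=h.

bench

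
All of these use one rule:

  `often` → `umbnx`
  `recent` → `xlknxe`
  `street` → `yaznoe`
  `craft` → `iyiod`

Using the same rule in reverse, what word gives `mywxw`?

groom

In often: o→u is +6, f→m is +7, t→b is +8, e→n is +9 — the shift increases by 1 each position. Letter i (0-indexed) is shifted by i+6, so successive shifts are 6, 7, 8, ….
Undoing it on mywxw: m−6=g, y−7=r, w−8=o, x−9=o, w−10=m.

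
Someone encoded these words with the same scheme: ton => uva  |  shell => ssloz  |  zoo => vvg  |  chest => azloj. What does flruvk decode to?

donkey

The word is reversed, then every letter is shifted forward by 7.
Decoding flruvk: shift back: f−7=y, l−7=e, r−7=k, u−7=n, v−7=o, k−7=d → yeknod; then reverse → donkey.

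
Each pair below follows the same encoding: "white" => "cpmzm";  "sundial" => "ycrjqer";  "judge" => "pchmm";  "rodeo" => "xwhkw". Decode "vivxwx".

Shifts by position in white: pos 0: w→c (+6), pos 1: h→p (+8), pos 2: i→m (+4), pos 3: t→z (+6), pos 4: e→m (+8) — repeating every 3. A repeating key of period 3 is used — shifts +6, +8, +4 over and over.
Undoing it on vivxwx: v−6=p, i−8=a, v−4=r, x−6=r, w−8=o, x−4=t.

parrot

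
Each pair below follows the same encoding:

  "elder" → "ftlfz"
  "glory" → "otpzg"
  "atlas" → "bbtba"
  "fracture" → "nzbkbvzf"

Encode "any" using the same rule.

The shift depends on letter class: consonant l→t is +8, but vowel e→f is +1. Two shifts are in play — +1 for a/e/i/o/u, +8 for every other letter.
For any: a(vowel)+1=b, n(cons)+8=v, y(cons)+8=g.

bvg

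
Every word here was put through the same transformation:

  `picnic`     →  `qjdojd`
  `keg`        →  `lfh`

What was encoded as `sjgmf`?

Compare letters: p→q is +1, i→j is +1, c→d is +1 — a constant shift. Every letter moves 1 place later in the alphabet, wrapping around z→a.
Reversing it on sjgmf: s−1=r, j−1=i, g−1=f, m−1=l, f−1=e.

rifle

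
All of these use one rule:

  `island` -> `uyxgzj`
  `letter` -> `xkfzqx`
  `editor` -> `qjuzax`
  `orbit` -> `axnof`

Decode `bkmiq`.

peace

Shifts by position in island: pos 0: i→u (+12), pos 1: s→y (+6), pos 2: l→x (+12), pos 3: a→g (+6) — repeating every 2. It's a Vigenère-style cipher with numeric key [12,6]: position i shifts by key[i mod 2].
Reversing it on bkmiq: b−12=p, k−6=e, m−12=a, i−6=c, q−12=e.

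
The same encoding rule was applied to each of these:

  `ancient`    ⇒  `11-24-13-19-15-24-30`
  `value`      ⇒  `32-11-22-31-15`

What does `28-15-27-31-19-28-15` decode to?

a is letter #1 and maps to 11: an offset of 10. Each letter is replaced by its alphabet position (a=1..z=26) + 10.
Reversing it on 28-15-27-31-19-28-15: 28→(28−10)÷1=18=r, 15→(15−10)÷1=5=e, 27→(27−10)÷1=17=q, 31→(31−10)÷1=21=u, 19→(19−10)÷1=9=i, 28→(28−10)÷1=18=r, 15→(15−10)÷1=5=e.

require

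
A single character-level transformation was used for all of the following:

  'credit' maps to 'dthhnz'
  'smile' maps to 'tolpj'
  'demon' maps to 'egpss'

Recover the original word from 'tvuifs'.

In credit: c→d is +1, r→t is +2, e→h is +3, d→h is +4 — the shift increases by 1 each position. Each letter shifts forward by (position + 1), i.e. 1, 2, 3, … — the shift grows by one for each successive letter.
Decoding tvuifs: t−1=s, v−2=t, u−3=r, i−4=e, f−5=a, s−6=m.

stream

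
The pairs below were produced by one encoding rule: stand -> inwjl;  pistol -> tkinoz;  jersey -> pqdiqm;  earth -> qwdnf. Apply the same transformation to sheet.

s(18)→i(8) and t(19)→n(13) fit y≡5x+22 (mod 26); the inverse of 5 mod 26 is 21. This is an affine cipher: with a=0,…,z=25, each position x becomes (5x+22) mod 26.
For sheet: s(18)→5·18+22≡8=i; h(7)→5·7+22≡5=f; e(4)→5·4+22≡16=q; e(4)→5·4+22≡16=q; t(19)→5·19+22≡13=n (all mod 26).

ifqqn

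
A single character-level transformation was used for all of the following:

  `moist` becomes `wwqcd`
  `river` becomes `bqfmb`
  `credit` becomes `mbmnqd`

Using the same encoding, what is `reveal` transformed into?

bmfmiv

The shift depends on letter class: consonant m→w is +10, but vowel o→w is +8. Two shifts are in play — +8 for a/e/i/o/u, +10 for every other letter.
On reveal: r(cons)+10=b, e(vowel)+8=m, v(cons)+10=f, e(vowel)+8=m, a(vowel)+8=i, l(cons)+10=v.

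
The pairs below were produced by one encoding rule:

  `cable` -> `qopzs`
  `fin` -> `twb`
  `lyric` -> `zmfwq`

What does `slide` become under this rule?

gzwrs

Compare letters: c→q is +14, a→o is +14, b→p is +14 — a constant shift. It's a constant shift of +14 (ROT14).
On slide: s+14=g, l+14=z, i+14=w, d+14=r, e+14=s.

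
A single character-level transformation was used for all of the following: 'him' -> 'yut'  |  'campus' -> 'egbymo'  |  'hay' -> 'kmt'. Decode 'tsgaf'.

The output letters match the input read backwards, each shifted +12: him reversed is mih. Two steps: reverse the string, then apply a Caesar shift of +12.
Undoing it on tsgaf: shift back: t−12=h, s−12=g, g−12=u, a−12=o, f−12=t → hguot; then reverse → tough.

tough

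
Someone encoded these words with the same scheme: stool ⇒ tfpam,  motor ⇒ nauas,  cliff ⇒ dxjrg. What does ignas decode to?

humor

Shifts by position in stool: pos 0: s→t (+1), pos 1: t→f (+12), pos 2: o→p (+1), pos 3: o→a (+12) — repeating every 2. It's a Vigenère-style cipher with numeric key [1,12]: position i shifts by key[i mod 2].
Undoing it on ignas: i−1=h, g−12=u, n−1=m, a−12=o, s−1=r.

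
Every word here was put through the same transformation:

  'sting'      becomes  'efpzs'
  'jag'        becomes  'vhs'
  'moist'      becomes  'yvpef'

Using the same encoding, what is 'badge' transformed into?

nhpsl

The shift depends on letter class: consonant s→e is +12, but vowel i→p is +7. Two shifts are in play — +7 for a/e/i/o/u, +12 for every other letter.
Applying it to badge: b(cons)+12=n, a(vowel)+7=h, d(cons)+12=p, g(cons)+12=s, e(vowel)+7=l.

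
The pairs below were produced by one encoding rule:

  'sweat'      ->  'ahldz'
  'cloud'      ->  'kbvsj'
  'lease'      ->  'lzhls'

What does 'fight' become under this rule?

aonpm

The output letters match the input read backwards, each shifted +7: sweat reversed is taews. Read the word backwards and shift each letter +7.
Applying it to fight: reverse → thgif; then shift: t+7=a, h+7=o, g+7=n, i+7=p, f+7=m.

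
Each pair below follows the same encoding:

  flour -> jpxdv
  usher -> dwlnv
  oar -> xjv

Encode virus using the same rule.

zrvdw

The shift depends on letter class: consonant f→j is +4, but vowel o→x is +9. Vowels shift forward by 9 and consonants shift forward by 4.
On virus: v(cons)+4=z, i(vowel)+9=r, r(cons)+4=v, u(vowel)+9=d, s(cons)+4=w.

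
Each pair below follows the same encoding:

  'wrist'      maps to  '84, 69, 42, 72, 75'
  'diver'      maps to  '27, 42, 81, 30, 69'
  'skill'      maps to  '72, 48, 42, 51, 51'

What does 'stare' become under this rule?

w(#23)→84 and r(#18)→69: differences scale by 3, so n = 3·pos + 15. The formula is n = 3×(alphabet index, a=1) + 15.
On stare: s=19→72, t=20→75, a=1→18, r=18→69, e=5→30.

72, 75, 18, 69, 30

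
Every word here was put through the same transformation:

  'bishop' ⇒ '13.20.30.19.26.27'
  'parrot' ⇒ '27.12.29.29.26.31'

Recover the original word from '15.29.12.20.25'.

The number is (letter's place in the alphabet, a=1) + 11.
Undoing it on 15.29.12.20.25: 15→(15−11)÷1=4=d, 29→(29−11)÷1=18=r, 12→(12−11)÷1=1=a, 20→(20−11)÷1=9=i, 25→(25−11)÷1=14=n.

drain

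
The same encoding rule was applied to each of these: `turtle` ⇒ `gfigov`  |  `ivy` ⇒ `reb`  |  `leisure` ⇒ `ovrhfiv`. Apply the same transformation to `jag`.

Each pair mirrors across the alphabet (t↔g, u↔f, r↔i): positions sum to 25. Each letter is replaced by its mirror in the alphabet: a↔z, b↔y, c↔x, and so on (the Atbash cipher).
For jag: j↔q, a↔z, g↔t.

qzt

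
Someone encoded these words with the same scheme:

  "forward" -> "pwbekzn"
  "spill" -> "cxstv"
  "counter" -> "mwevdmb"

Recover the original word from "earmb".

usher

Shifts by position in forward: pos 0: f→p (+10), pos 1: o→w (+8), pos 2: r→b (+10), pos 3: w→e (+8) — repeating every 2. It's a Vigenère-style cipher with numeric key [10,8]: position i shifts by key[i mod 2].
Undoing it on earmb: e−10=u, a−8=s, r−10=h, m−8=e, b−10=r.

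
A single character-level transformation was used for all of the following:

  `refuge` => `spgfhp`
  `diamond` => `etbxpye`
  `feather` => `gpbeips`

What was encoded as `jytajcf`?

Shifts by position in refuge: pos 0: r→s (+1), pos 1: e→p (+11), pos 2: f→g (+1), pos 3: u→f (+11) — repeating every 2. The shifts repeat in a cycle of length 2: positions 0,1,… shift by +1, +11, then the pattern repeats.
Decoding jytajcf: j−1=i, y−11=n, t−1=s, a−11=p, j−1=i, c−11=r, f−1=e.

inspire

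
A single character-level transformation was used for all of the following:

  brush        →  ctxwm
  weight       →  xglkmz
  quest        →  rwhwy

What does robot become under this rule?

sqesy

In brush: b→c is +1, r→t is +2, u→x is +3, s→w is +4 — the shift increases by 1 each position. Each letter shifts forward by (position + 1), i.e. 1, 2, 3, … — the shift grows by one for each successive letter.
Applying it to robot: r+1=s, o+2=q, b+3=e, o+4=s, t+5=y.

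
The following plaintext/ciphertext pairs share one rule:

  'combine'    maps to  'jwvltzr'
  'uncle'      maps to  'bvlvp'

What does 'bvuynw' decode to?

In combine: c→j is +7, o→w is +8, m→v is +9, b→l is +10 — the shift increases by 1 each position. Letter i (0-indexed) is shifted by i+7, so successive shifts are 7, 8, 9, ….
Reversing it on bvuynw: b−7=u, v−8=n, u−9=l, y−10=o, n−11=c, w−12=k.

unlock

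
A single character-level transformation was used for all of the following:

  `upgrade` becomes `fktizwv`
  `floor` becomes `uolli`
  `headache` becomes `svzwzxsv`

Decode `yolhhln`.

blossom

u(20)→f(5) and p(15)→k(10) fit y≡25x+25 (mod 26); the inverse of 25 mod 26 is 25. This is an affine cipher: with a=0,…,z=25, each position x becomes (25x+25) mod 26.
Decoding yolhhln: y(24)→25·(24−25)≡1=b; o(14)→25·(14−25)≡11=l; l(11)→25·(11−25)≡14=o; h(7)→25·(7−25)≡18=s; h(7)→25·(7−25)≡18=s; l(11)→25·(11−25)≡14=o; n(13)→25·(13−25)≡12=m (all mod 26).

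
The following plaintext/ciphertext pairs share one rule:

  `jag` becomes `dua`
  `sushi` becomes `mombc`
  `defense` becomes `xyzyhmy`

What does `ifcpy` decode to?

olive

Every letter moves 20 places later in the alphabet, wrapping around z→a.
Undoing it on ifcpy: i−20=o, f−20=l, c−20=i, p−20=v, y−20=e.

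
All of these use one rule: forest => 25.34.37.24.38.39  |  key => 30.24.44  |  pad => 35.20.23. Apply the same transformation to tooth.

f is letter #6 and maps to 25: an offset of 19. Each letter is replaced by its alphabet position (a=1..z=26) + 19.
Applying it to tooth: t=20→39, o=15→34, o=15→34, t=20→39, h=8→27.

39.34.34.39.27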